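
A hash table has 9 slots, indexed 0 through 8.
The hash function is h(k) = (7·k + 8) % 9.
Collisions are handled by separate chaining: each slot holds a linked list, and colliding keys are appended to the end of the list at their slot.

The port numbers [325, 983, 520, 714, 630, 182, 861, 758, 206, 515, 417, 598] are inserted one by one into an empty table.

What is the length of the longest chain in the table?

Insert 325: h=6, bucket 6 empty → new chain.
Insert 983: h=4, bucket 4 empty → new chain.
Insert 520: h=3, bucket 3 empty → new chain.
Insert 714: h=2, bucket 2 empty → new chain.
Insert 630: h=8, bucket 8 empty → new chain.
Insert 182: h=4, bucket 4 nonempty → append to chain.
Insert 861: h=5, bucket 5 empty → new chain.
Insert 758: h=4, bucket 4 nonempty → append to chain.
Insert 206: h=1, bucket 1 empty → new chain.
Insert 515: h=4, bucket 4 nonempty → append to chain.
Insert 417: h=2, bucket 2 nonempty → append to chain.
Insert 598: h=0, bucket 0 empty → new chain.
Final buckets:
0: 598
1: 206
2: 714 -> 417
3: 520
4: 983 -> 182 -> 758 -> 515
5: 861
6: 325
7: ∅
8: 630

4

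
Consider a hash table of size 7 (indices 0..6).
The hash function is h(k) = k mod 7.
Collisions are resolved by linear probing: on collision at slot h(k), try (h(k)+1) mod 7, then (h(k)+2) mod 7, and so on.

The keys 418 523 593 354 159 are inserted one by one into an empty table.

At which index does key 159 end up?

1

418: h=5 → slot 5
523: h=5, probe 5,6 → slot 6
593: h=5, probe 5,6,0 → slot 0
354: h=4 → slot 4
159: h=5, probe 5,6,0,1 → slot 1
Table: [593, 159, ., ., 354, 418, 523]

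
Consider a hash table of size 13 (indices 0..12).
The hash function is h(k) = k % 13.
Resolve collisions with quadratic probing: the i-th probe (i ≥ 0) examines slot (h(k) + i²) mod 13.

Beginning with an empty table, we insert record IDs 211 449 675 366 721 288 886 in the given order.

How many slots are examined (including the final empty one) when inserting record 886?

5

211 hashes to 3; slot 3 is free => place at 3.
449 hashes to 7; slot 7 is free => place at 7.
675 hashes to 12; slot 12 is free => place at 12.
366 hashes to 2; slot 2 is free => place at 2.
721 hashes to 6; slot 6 is free => place at 6.
288 hashes to 2; 2,3,6 taken => place at 11.
886 hashes to 2; 2,3,6,11 taken => place at 5.
Table: [—, —, 366, 211, —, 886, 721, 449, —, —, —, 288, 675]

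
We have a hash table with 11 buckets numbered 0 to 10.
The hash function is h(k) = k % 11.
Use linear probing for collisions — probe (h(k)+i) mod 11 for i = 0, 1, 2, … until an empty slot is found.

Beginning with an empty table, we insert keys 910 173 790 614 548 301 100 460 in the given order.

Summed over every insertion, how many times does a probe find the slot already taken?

910 hashes to 8; slot 8 is free → place at 8.
173 hashes to 8; 8 taken → place at 9.
790 hashes to 9; 9 taken → place at 10.
614 hashes to 9; 9,10 taken → place at 0.
548 hashes to 9; 9,10,0 taken → place at 1.
301 hashes to 4; slot 4 is free → place at 4.
100 hashes to 1; 1 taken → place at 2.
460 hashes to 9; 9,10,0,1,2 taken → place at 3.
Table: [614, 548, 100, 460, 301, _, _, _, 910, 173, 790]

13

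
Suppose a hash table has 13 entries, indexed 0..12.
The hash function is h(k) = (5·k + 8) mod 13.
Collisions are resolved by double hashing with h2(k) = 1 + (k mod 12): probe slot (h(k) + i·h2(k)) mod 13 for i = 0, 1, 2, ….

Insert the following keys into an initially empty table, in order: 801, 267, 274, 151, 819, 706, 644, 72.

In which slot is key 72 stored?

6

Insert 801: h=9, slot 9 empty → index 9.
Insert 267: h=4, slot 4 empty → index 4.
Insert 274: h=0, slot 0 empty → index 0.
Insert 151: h=9, h2=8, slots 9,4 occupied → index 12.
Insert 819: h=8, slot 8 empty → index 8.
Insert 706: h=2, slot 2 empty → index 2.
Insert 644: h=4, h2=9, slots 4,0,9 occupied → index 5.
Insert 72: h=4, h2=1, slots 4,5 occupied → index 6.
Table: [274, -, 706, -, 267, 644, 72, -, 819, 801, -, -, 151]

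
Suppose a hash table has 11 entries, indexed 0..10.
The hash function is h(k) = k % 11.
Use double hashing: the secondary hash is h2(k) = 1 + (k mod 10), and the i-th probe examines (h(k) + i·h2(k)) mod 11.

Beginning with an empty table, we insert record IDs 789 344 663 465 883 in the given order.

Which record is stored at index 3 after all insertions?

344

789 hashes to 8; slot 8 is free → place at 8.
344 hashes to 3; slot 3 is free → place at 3.
663 hashes to 3, h2=4; 3 taken → place at 7.
465 hashes to 3, h2=6; 3 taken → place at 9.
883 hashes to 3, h2=4; 3,7 taken → place at 0.
Table: [883, ∅, ∅, 344, ∅, ∅, ∅, 663, 789, 465, ∅]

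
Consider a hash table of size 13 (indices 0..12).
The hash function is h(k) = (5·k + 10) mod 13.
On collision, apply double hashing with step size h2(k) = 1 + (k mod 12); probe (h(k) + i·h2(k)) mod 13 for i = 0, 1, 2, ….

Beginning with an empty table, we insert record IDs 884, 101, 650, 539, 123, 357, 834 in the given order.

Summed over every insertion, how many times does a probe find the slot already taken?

884: h=10 -> slot 10
101: h=8 -> slot 8
650: h=10, h2=3, probe 10,0 -> slot 0
539: h=1 -> slot 1
123: h=1, h2=4, probe 1,5 -> slot 5
357: h=1, h2=10, probe 1,11 -> slot 11
834: h=7 -> slot 7
Table: [650, 539, ., ., ., 123, ., 834, 101, ., 884, 357, .]

3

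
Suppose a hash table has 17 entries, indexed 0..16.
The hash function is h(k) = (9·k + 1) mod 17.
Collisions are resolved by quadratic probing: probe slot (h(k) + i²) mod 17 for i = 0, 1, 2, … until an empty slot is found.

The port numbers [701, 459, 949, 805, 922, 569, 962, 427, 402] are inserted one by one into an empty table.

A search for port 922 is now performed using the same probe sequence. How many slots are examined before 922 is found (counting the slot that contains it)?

Insert 701: h=3, slot 3 empty → index 3.
Insert 459: h=1, slot 1 empty → index 1.
Insert 949: h=8, slot 8 empty → index 8.
Insert 805: h=4, slot 4 empty → index 4.
Insert 922: h=3, slots 3,4 occupied → index 7.
Insert 569: h=5, slot 5 empty → index 5.
Insert 962: h=6, slot 6 empty → index 6.
Insert 427: h=2, slot 2 empty → index 2.
Insert 402: h=15, slot 15 empty → index 15.
Table: [_, 459, 427, 701, 805, 569, 962, 922, 949, _, _, _, _, _, _, 402, _]
Lookup 922: h=3, probe 3,4,7 → found at 7.

3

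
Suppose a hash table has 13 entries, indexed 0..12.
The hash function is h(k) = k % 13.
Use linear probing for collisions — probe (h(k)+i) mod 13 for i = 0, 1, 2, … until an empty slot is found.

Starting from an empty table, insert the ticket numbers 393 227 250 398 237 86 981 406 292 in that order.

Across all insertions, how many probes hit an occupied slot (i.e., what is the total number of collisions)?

17

393 hashes to 3; slot 3 is free → place at 3.
227 hashes to 6; slot 6 is free → place at 6.
250 hashes to 3; 3 taken → place at 4.
398 hashes to 8; slot 8 is free → place at 8.
237 hashes to 3; 3,4 taken → place at 5.
86 hashes to 8; 8 taken → place at 9.
981 hashes to 6; 6 taken → place at 7.
406 hashes to 3; 3,4,5,6,7,8,9 taken → place at 10.
292 hashes to 6; 6,7,8,9,10 taken → place at 11.
Table: [∅, ∅, ∅, 393, 250, 237, 227, 981, 398, 86, 406, 292, ∅]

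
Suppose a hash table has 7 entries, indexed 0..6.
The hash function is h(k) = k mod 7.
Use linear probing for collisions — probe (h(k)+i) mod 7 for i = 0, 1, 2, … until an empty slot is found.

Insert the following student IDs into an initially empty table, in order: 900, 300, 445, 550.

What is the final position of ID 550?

900: h=4 => slot 4
300: h=6 => slot 6
445: h=4, probe 4,5 => slot 5
550: h=4, probe 4,5,6,0 => slot 0
Table: [550, ∅, ∅, ∅, 900, 445, 300]

0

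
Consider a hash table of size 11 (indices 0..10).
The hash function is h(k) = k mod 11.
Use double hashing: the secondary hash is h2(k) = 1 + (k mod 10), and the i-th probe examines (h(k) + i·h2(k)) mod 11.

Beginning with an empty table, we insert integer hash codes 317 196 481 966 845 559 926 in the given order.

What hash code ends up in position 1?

966

317 hashes to 9; slot 9 is free -> place at 9.
196 hashes to 9, h2=7; 9 taken -> place at 5.
481 hashes to 8; slot 8 is free -> place at 8.
966 hashes to 9, h2=7; 9,5 taken -> place at 1.
845 hashes to 9, h2=6; 9 taken -> place at 4.
559 hashes to 9, h2=10; 9,8 taken -> place at 7.
926 hashes to 2; slot 2 is free -> place at 2.
Table: [∅, 966, 926, ∅, 845, 196, ∅, 559, 481, 317, ∅]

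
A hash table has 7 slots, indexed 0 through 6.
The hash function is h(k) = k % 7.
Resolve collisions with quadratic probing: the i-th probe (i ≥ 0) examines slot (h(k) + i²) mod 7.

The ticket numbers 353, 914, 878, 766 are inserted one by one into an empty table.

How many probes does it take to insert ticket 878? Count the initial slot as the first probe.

353 hashes to 3; slot 3 is free -> place at 3.
914 hashes to 4; slot 4 is free -> place at 4.
878 hashes to 3; 3,4 taken -> place at 0.
766 hashes to 3; 3,4,0 taken -> place at 5.
Table: [878, ., ., 353, 914, 766, .]

3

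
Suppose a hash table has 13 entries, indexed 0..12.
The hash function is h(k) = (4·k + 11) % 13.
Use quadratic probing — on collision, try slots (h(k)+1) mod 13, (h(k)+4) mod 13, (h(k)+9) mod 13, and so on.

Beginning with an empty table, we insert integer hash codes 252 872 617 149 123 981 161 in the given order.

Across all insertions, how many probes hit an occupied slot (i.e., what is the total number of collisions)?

8

Insert 252: h=5, slot 5 empty -> index 5.
Insert 872: h=2, slot 2 empty -> index 2.
Insert 617: h=9, slot 9 empty -> index 9.
Insert 149: h=9, slot 9 occupied -> index 10.
Insert 123: h=9, slots 9,10 occupied -> index 0.
Insert 981: h=9, slots 9,10,0,5 occupied -> index 12.
Insert 161: h=5, slot 5 occupied -> index 6.
Table: [123, ∅, 872, ∅, ∅, 252, 161, ∅, ∅, 617, 149, ∅, 981]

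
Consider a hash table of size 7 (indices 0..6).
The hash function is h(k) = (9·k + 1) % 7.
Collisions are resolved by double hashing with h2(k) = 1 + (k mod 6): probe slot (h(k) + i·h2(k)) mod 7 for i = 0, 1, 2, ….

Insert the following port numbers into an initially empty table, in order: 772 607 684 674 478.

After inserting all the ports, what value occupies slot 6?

772 hashes to 5; slot 5 is free -> place at 5.
607 hashes to 4; slot 4 is free -> place at 4.
684 hashes to 4, h2=1; 4,5 taken -> place at 6.
674 hashes to 5, h2=3; 5 taken -> place at 1.
478 hashes to 5, h2=5; 5 taken -> place at 3.
Table: [., 674, ., 478, 607, 772, 684]

684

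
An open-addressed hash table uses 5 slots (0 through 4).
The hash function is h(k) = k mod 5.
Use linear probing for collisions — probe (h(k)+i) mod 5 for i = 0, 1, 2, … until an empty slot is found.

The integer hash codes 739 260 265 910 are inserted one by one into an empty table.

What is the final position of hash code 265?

739 hashes to 4; slot 4 is free → place at 4.
260 hashes to 0; slot 0 is free → place at 0.
265 hashes to 0; 0 taken → place at 1.
910 hashes to 0; 0,1 taken → place at 2.
Table: [260, 265, 910, —, 739]

1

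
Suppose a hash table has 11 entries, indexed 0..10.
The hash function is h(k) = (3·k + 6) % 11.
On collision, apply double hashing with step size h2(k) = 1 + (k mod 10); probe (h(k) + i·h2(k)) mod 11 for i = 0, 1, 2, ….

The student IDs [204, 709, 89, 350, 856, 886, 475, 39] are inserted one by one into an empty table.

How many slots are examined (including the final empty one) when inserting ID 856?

Insert 204: h=2, slot 2 empty => index 2.
Insert 709: h=10, slot 10 empty => index 10.
Insert 89: h=9, slot 9 empty => index 9.
Insert 350: h=0, slot 0 empty => index 0.
Insert 856: h=0, h2=7, slot 0 occupied => index 7.
Insert 886: h=2, h2=7, slots 2,9 occupied => index 5.
Insert 475: h=1, slot 1 empty => index 1.
Insert 39: h=2, h2=10, slots 2,1,0,10,9 occupied => index 8.
Table: [350, 475, 204, -, -, 886, -, 856, 39, 89, 709]

2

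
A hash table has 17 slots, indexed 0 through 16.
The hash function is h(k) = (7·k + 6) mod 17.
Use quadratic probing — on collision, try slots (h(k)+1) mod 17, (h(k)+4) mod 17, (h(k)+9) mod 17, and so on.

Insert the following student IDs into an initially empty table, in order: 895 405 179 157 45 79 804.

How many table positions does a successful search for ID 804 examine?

2

895: h=15 -> slot 15
405: h=2 -> slot 2
179: h=1 -> slot 1
157: h=0 -> slot 0
45: h=15, probe 15,16 -> slot 16
79: h=15, probe 15,16,2,7 -> slot 7
804: h=7, probe 7,8 -> slot 8
Table: [157, 179, 405, —, —, —, —, 79, 804, —, —, —, —, —, —, 895, 45]
Lookup 804: h=7, probe 7,8 → found at 8.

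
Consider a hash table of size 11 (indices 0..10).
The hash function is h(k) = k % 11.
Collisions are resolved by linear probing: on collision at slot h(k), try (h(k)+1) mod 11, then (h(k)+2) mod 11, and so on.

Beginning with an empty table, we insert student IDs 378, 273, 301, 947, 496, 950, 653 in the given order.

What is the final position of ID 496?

2

Insert 378: h=4, slot 4 empty => index 4.
Insert 273: h=9, slot 9 empty => index 9.
Insert 301: h=4, slot 4 occupied => index 5.
Insert 947: h=1, slot 1 empty => index 1.
Insert 496: h=1, slot 1 occupied => index 2.
Insert 950: h=4, slots 4,5 occupied => index 6.
Insert 653: h=4, slots 4,5,6 occupied => index 7.
Table: [_, 947, 496, _, 378, 301, 950, 653, _, 273, _]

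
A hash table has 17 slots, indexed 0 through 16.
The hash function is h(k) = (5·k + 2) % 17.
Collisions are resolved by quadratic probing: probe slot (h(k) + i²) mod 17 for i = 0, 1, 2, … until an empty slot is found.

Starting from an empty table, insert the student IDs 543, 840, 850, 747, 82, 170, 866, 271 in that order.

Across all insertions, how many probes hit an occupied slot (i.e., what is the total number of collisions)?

543: h=14 => slot 14
840: h=3 => slot 3
850: h=2 => slot 2
747: h=14, probe 14,15 => slot 15
82: h=4 => slot 4
170: h=2, probe 2,3,6 => slot 6
866: h=14, probe 14,15,1 => slot 1
271: h=14, probe 14,15,1,6,13 => slot 13
Table: [., 866, 850, 840, 82, ., 170, ., ., ., ., ., ., 271, 543, 747, .]

9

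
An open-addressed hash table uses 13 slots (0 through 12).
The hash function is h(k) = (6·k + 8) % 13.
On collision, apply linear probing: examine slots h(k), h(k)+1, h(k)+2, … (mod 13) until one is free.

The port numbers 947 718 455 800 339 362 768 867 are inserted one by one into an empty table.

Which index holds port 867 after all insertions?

12

947: h=9 => slot 9
718: h=0 => slot 0
455: h=8 => slot 8
800: h=11 => slot 11
339: h=1 => slot 1
362: h=9, probe 9,10 => slot 10
768: h=1, probe 1,2 => slot 2
867: h=10, probe 10,11,12 => slot 12
Table: [718, 339, 768, _, _, _, _, _, 455, 947, 362, 800, 867]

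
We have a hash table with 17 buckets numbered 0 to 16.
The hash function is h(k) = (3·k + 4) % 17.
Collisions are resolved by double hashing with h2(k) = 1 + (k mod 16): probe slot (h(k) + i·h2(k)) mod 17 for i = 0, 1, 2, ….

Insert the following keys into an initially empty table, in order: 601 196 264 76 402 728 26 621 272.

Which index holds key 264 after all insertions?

6

601 hashes to 5; slot 5 is free => place at 5.
196 hashes to 14; slot 14 is free => place at 14.
264 hashes to 14, h2=9; 14 taken => place at 6.
76 hashes to 11; slot 11 is free => place at 11.
402 hashes to 3; slot 3 is free => place at 3.
728 hashes to 12; slot 12 is free => place at 12.
26 hashes to 14, h2=11; 14 taken => place at 8.
621 hashes to 14, h2=14; 14,11,8,5 taken => place at 2.
272 hashes to 4; slot 4 is free => place at 4.
Table: [., ., 621, 402, 272, 601, 264, ., 26, ., ., 76, 728, ., 196, ., .]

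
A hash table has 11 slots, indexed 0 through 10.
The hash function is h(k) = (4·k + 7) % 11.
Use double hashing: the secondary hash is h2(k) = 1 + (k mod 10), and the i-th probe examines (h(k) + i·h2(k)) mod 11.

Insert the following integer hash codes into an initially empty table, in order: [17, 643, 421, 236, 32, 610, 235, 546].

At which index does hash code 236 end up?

Insert 17: h=9, slot 9 empty → index 9.
Insert 643: h=5, slot 5 empty → index 5.
Insert 421: h=8, slot 8 empty → index 8.
Insert 236: h=5, h2=7, slot 5 occupied → index 1.
Insert 32: h=3, slot 3 empty → index 3.
Insert 610: h=5, h2=1, slot 5 occupied → index 6.
Insert 235: h=1, h2=6, slot 1 occupied → index 7.
Insert 546: h=2, slot 2 empty → index 2.
Table: [-, 236, 546, 32, -, 643, 610, 235, 421, 17, -]

1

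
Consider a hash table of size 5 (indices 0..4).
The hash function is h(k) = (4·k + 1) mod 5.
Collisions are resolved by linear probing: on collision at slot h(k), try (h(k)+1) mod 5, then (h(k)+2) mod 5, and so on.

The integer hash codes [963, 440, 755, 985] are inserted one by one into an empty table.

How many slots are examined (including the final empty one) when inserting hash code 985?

4

Insert 963: h=3, slot 3 empty → index 3.
Insert 440: h=1, slot 1 empty → index 1.
Insert 755: h=1, slot 1 occupied → index 2.
Insert 985: h=1, slots 1,2,3 occupied → index 4.
Table: [∅, 440, 755, 963, 985]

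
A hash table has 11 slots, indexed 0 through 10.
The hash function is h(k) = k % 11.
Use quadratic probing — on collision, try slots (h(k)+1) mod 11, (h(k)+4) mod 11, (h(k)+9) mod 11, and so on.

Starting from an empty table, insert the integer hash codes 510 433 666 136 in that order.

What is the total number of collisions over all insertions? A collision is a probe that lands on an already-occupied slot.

3

Insert 510: h=4, slot 4 empty => index 4.
Insert 433: h=4, slot 4 occupied => index 5.
Insert 666: h=6, slot 6 empty => index 6.
Insert 136: h=4, slots 4,5 occupied => index 8.
Table: [-, -, -, -, 510, 433, 666, -, 136, -, -]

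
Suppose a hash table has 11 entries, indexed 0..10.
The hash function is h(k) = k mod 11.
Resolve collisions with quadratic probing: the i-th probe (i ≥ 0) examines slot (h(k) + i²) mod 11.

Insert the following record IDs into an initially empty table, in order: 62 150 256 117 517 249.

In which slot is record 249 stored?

5

62: h=7 -> slot 7
150: h=7, probe 7,8 -> slot 8
256: h=3 -> slot 3
117: h=7, probe 7,8,0 -> slot 0
517: h=0, probe 0,1 -> slot 1
249: h=7, probe 7,8,0,5 -> slot 5
Table: [117, 517, —, 256, —, 249, —, 62, 150, —, —]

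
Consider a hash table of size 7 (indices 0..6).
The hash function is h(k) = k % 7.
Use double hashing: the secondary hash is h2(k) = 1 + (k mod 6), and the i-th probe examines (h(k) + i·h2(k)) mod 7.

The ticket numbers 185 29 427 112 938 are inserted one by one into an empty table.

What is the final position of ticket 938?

185 hashes to 3; slot 3 is free => place at 3.
29 hashes to 1; slot 1 is free => place at 1.
427 hashes to 0; slot 0 is free => place at 0.
112 hashes to 0, h2=5; 0 taken => place at 5.
938 hashes to 0, h2=3; 0,3 taken => place at 6.
Table: [427, 29, ., 185, ., 112, 938]

6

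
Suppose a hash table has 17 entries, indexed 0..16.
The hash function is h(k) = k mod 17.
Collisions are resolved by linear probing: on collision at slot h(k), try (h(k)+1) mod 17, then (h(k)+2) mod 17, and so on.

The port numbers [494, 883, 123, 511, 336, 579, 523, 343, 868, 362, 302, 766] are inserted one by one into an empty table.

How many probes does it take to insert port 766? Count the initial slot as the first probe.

8

494: h=1 -> slot 1
883: h=16 -> slot 16
123: h=4 -> slot 4
511: h=1, probe 1,2 -> slot 2
336: h=13 -> slot 13
579: h=1, probe 1,2,3 -> slot 3
523: h=13, probe 13,14 -> slot 14
343: h=3, probe 3,4,5 -> slot 5
868: h=1, probe 1,2,3,4,5,6 -> slot 6
362: h=5, probe 5,6,7 -> slot 7
302: h=13, probe 13,14,15 -> slot 15
766: h=1, probe 1,2,3,4,5,6,7,8 -> slot 8
Table: [∅, 494, 511, 579, 123, 343, 868, 362, 766, ∅, ∅, ∅, ∅, 336, 523, 302, 883]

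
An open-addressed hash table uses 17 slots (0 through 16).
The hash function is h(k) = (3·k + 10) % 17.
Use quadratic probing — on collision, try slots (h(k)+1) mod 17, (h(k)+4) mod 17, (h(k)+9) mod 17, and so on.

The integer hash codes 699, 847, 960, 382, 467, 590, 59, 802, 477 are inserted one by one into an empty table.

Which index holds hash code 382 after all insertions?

4

Insert 699: h=16, slot 16 empty => index 16.
Insert 847: h=1, slot 1 empty => index 1.
Insert 960: h=0, slot 0 empty => index 0.
Insert 382: h=0, slots 0,1 occupied => index 4.
Insert 467: h=0, slots 0,1,4 occupied => index 9.
Insert 590: h=12, slot 12 empty => index 12.
Insert 59: h=0, slots 0,1,4,9,16 occupied => index 8.
Insert 802: h=2, slot 2 empty => index 2.
Insert 477: h=13, slot 13 empty => index 13.
Table: [960, 847, 802, —, 382, —, —, —, 59, 467, —, —, 590, 477, —, —, 699]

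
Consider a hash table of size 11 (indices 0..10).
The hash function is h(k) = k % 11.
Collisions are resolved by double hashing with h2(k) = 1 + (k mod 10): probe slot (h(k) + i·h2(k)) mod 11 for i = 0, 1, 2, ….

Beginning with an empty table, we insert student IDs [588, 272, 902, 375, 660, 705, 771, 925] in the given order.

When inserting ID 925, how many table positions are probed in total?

6

Insert 588: h=5, slot 5 empty => index 5.
Insert 272: h=8, slot 8 empty => index 8.
Insert 902: h=0, slot 0 empty => index 0.
Insert 375: h=1, slot 1 empty => index 1.
Insert 660: h=0, h2=1, slots 0,1 occupied => index 2.
Insert 705: h=1, h2=6, slot 1 occupied => index 7.
Insert 771: h=1, h2=2, slot 1 occupied => index 3.
Insert 925: h=1, h2=6, slots 1,7,2,8,3 occupied => index 9.
Table: [902, 375, 660, 771, —, 588, —, 705, 272, 925, —]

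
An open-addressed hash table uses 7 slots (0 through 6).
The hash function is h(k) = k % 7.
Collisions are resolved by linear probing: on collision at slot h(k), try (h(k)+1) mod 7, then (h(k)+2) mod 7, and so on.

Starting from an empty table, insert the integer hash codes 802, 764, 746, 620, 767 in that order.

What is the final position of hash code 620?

Insert 802: h=4, slot 4 empty => index 4.
Insert 764: h=1, slot 1 empty => index 1.
Insert 746: h=4, slot 4 occupied => index 5.
Insert 620: h=4, slots 4,5 occupied => index 6.
Insert 767: h=4, slots 4,5,6 occupied => index 0.
Table: [767, 764, ∅, ∅, 802, 746, 620]

6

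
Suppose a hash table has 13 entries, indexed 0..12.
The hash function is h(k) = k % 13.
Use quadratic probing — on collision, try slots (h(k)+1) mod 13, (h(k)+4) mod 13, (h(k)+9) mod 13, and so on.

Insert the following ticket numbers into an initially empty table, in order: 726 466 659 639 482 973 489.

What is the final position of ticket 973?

7

Insert 726: h=11, slot 11 empty → index 11.
Insert 466: h=11, slot 11 occupied → index 12.
Insert 659: h=9, slot 9 empty → index 9.
Insert 639: h=2, slot 2 empty → index 2.
Insert 482: h=1, slot 1 empty → index 1.
Insert 973: h=11, slots 11,12,2 occupied → index 7.
Insert 489: h=8, slot 8 empty → index 8.
Table: [_, 482, 639, _, _, _, _, 973, 489, 659, _, 726, 466]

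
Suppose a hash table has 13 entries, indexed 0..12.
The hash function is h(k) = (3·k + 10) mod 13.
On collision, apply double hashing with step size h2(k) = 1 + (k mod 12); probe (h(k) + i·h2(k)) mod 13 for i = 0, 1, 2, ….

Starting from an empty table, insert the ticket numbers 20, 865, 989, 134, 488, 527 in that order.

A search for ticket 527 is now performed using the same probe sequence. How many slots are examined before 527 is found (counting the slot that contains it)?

2

20: h=5 -> slot 5
865: h=5, h2=2, probe 5,7 -> slot 7
989: h=0 -> slot 0
134: h=9 -> slot 9
488: h=5, h2=9, probe 5,1 -> slot 1
527: h=5, h2=12, probe 5,4 -> slot 4
Table: [989, 488, —, —, 527, 20, —, 865, —, 134, —, —, —]
Lookup 527: h=5, h2=12, probe 5,4 → found at 4.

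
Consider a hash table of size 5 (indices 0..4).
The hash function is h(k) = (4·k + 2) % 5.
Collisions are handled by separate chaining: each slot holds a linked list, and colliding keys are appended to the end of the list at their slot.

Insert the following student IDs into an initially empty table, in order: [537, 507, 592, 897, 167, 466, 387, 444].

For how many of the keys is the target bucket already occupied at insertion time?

5

Insert 537: h=0, bucket 0 empty → new chain.
Insert 507: h=0, bucket 0 nonempty → append to chain.
Insert 592: h=0, bucket 0 nonempty → append to chain.
Insert 897: h=0, bucket 0 nonempty → append to chain.
Insert 167: h=0, bucket 0 nonempty → append to chain.
Insert 466: h=1, bucket 1 empty → new chain.
Insert 387: h=0, bucket 0 nonempty → append to chain.
Insert 444: h=3, bucket 3 empty → new chain.
Final buckets:
0: 537 -> 507 -> 592 -> 897 -> 167 -> 387
1: 466
2: -
3: 444
4: -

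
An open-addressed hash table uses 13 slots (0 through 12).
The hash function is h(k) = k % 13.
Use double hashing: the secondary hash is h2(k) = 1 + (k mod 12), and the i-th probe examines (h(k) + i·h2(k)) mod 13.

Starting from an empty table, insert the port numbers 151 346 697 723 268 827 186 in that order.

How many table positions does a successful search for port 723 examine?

2

151: h=8 -> slot 8
346: h=8, h2=11, probe 8,6 -> slot 6
697: h=8, h2=2, probe 8,10 -> slot 10
723: h=8, h2=4, probe 8,12 -> slot 12
268: h=8, h2=5, probe 8,0 -> slot 0
827: h=8, h2=12, probe 8,7 -> slot 7
186: h=4 -> slot 4
Table: [268, ., ., ., 186, ., 346, 827, 151, ., 697, ., 723]
Lookup 723: h=8, h2=4, probe 8,12 → found at 12.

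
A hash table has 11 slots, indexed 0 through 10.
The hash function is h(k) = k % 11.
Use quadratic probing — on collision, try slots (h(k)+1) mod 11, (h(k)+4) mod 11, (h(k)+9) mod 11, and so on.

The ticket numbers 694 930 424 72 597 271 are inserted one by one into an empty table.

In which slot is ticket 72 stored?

10

694 hashes to 1; slot 1 is free → place at 1.
930 hashes to 6; slot 6 is free → place at 6.
424 hashes to 6; 6 taken → place at 7.
72 hashes to 6; 6,7 taken → place at 10.
597 hashes to 3; slot 3 is free → place at 3.
271 hashes to 7; 7 taken → place at 8.
Table: [-, 694, -, 597, -, -, 930, 424, 271, -, 72]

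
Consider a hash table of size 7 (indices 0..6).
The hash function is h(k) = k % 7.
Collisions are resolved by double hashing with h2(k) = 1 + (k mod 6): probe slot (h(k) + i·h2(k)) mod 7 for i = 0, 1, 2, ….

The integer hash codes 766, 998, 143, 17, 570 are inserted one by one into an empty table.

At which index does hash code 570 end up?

766: h=3 => slot 3
998: h=4 => slot 4
143: h=3, h2=6, probe 3,2 => slot 2
17: h=3, h2=6, probe 3,2,1 => slot 1
570: h=3, h2=1, probe 3,4,5 => slot 5
Table: [-, 17, 143, 766, 998, 570, -]

5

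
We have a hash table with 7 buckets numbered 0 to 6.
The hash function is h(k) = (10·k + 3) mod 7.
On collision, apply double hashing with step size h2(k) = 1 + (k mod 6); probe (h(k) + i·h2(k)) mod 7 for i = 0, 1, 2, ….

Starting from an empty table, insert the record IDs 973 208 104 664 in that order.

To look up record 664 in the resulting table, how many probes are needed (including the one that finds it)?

Insert 973: h=3, slot 3 empty → index 3.
Insert 208: h=4, slot 4 empty → index 4.
Insert 104: h=0, slot 0 empty → index 0.
Insert 664: h=0, h2=5, slot 0 occupied → index 5.
Table: [104, -, -, 973, 208, 664, -]
Lookup 664: h=0, h2=5, probe 0,5 → found at 5.

2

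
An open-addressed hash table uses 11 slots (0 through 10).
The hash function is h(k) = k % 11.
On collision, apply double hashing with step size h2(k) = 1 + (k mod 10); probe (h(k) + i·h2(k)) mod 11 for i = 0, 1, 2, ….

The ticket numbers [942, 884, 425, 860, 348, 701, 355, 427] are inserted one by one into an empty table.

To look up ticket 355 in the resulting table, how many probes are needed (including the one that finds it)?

Insert 942: h=7, slot 7 empty → index 7.
Insert 884: h=4, slot 4 empty → index 4.
Insert 425: h=7, h2=6, slot 7 occupied → index 2.
Insert 860: h=2, h2=1, slot 2 occupied → index 3.
Insert 348: h=7, h2=9, slot 7 occupied → index 5.
Insert 701: h=8, slot 8 empty → index 8.
Insert 355: h=3, h2=6, slot 3 occupied → index 9.
Insert 427: h=9, h2=8, slot 9 occupied → index 6.
Table: [., ., 425, 860, 884, 348, 427, 942, 701, 355, .]
Lookup 355: h=3, h2=6, probe 3,9 → found at 9.

2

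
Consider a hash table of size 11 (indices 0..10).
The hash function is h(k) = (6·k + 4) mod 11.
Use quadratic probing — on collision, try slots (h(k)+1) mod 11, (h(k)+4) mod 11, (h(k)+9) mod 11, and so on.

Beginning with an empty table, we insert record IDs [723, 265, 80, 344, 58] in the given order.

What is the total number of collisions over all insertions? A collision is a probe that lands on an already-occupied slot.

3

Insert 723: h=8, slot 8 empty => index 8.
Insert 265: h=10, slot 10 empty => index 10.
Insert 80: h=0, slot 0 empty => index 0.
Insert 344: h=0, slot 0 occupied => index 1.
Insert 58: h=0, slots 0,1 occupied => index 4.
Table: [80, 344, ∅, ∅, 58, ∅, ∅, ∅, 723, ∅, 265]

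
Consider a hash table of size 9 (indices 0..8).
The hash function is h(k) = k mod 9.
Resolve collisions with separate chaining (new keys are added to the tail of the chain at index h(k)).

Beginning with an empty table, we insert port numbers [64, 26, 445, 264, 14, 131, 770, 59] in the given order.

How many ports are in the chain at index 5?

64 → bucket 1
26 → bucket 8
445 → bucket 4
264 → bucket 3
14 → bucket 5
131 → bucket 5 (collision)
770 → bucket 5 (collision)
59 → bucket 5 (collision)
Final buckets:
0: —
1: 64
2: —
3: 264
4: 445
5: 14 -> 131 -> 770 -> 59
6: —
7: —
8: 26

4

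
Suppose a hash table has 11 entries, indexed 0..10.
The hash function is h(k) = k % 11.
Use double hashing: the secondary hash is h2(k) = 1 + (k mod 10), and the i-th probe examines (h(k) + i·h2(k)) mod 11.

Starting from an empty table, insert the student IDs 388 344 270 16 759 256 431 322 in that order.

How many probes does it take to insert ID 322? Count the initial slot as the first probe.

3

388: h=3 -> slot 3
344: h=3, h2=5, probe 3,8 -> slot 8
270: h=6 -> slot 6
16: h=5 -> slot 5
759: h=0 -> slot 0
256: h=3, h2=7, probe 3,10 -> slot 10
431: h=2 -> slot 2
322: h=3, h2=3, probe 3,6,9 -> slot 9
Table: [759, _, 431, 388, _, 16, 270, _, 344, 322, 256]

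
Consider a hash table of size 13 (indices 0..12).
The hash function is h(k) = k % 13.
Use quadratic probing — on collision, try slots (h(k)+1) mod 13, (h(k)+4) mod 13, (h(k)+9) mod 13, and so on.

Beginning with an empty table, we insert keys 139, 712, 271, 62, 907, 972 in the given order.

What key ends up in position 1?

62

139: h=9 => slot 9
712: h=10 => slot 10
271: h=11 => slot 11
62: h=10, probe 10,11,1 => slot 1
907: h=10, probe 10,11,1,6 => slot 6
972: h=10, probe 10,11,1,6,0 => slot 0
Table: [972, 62, _, _, _, _, 907, _, _, 139, 712, 271, _]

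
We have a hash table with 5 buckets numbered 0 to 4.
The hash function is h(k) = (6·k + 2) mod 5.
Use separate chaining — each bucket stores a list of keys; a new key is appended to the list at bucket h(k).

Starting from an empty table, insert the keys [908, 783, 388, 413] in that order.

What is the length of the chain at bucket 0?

Insert 908: h=0, bucket 0 empty → new chain.
Insert 783: h=0, bucket 0 nonempty → append to chain.
Insert 388: h=0, bucket 0 nonempty → append to chain.
Insert 413: h=0, bucket 0 nonempty → append to chain.
Final buckets:
0: 908 -> 783 -> 388 -> 413
1: -
2: -
3: -
4: -

4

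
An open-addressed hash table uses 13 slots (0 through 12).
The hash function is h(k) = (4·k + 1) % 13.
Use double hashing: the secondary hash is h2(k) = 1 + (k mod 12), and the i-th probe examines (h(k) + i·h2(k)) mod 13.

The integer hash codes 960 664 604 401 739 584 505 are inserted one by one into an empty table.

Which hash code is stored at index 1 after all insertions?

739

960 hashes to 6; slot 6 is free => place at 6.
664 hashes to 5; slot 5 is free => place at 5.
604 hashes to 12; slot 12 is free => place at 12.
401 hashes to 6, h2=6; 6,12,5 taken => place at 11.
739 hashes to 6, h2=8; 6 taken => place at 1.
584 hashes to 10; slot 10 is free => place at 10.
505 hashes to 6, h2=2; 6 taken => place at 8.
Table: [∅, 739, ∅, ∅, ∅, 664, 960, ∅, 505, ∅, 584, 401, 604]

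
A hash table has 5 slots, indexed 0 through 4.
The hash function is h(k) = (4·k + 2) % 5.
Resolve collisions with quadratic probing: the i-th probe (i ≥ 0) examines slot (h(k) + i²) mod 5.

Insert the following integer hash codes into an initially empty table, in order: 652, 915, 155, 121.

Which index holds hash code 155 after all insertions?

3

652 hashes to 0; slot 0 is free => place at 0.
915 hashes to 2; slot 2 is free => place at 2.
155 hashes to 2; 2 taken => place at 3.
121 hashes to 1; slot 1 is free => place at 1.
Table: [652, 121, 915, 155, _]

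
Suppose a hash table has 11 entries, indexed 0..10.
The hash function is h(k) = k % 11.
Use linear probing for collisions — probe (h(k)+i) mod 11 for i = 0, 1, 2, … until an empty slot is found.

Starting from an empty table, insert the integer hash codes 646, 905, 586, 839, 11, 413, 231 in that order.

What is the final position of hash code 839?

5

646: h=8 -> slot 8
905: h=3 -> slot 3
586: h=3, probe 3,4 -> slot 4
839: h=3, probe 3,4,5 -> slot 5
11: h=0 -> slot 0
413: h=6 -> slot 6
231: h=0, probe 0,1 -> slot 1
Table: [11, 231, ., 905, 586, 839, 413, ., 646, ., .]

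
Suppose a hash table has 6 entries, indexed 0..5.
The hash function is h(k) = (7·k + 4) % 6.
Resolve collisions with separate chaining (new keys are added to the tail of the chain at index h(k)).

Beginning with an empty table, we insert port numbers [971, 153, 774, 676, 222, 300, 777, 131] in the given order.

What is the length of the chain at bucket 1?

971 → bucket 3
153 → bucket 1
774 → bucket 4
676 → bucket 2
222 → bucket 4 (collision)
300 → bucket 4 (collision)
777 → bucket 1 (collision)
131 → bucket 3 (collision)
Final buckets:
0: -
1: 153 -> 777
2: 676
3: 971 -> 131
4: 774 -> 222 -> 300
5: -

2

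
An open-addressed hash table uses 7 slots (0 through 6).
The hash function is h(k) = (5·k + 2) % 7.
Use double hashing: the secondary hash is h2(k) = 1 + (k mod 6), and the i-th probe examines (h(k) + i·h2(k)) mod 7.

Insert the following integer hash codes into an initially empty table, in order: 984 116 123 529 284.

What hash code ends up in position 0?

284

Insert 984: h=1, slot 1 empty -> index 1.
Insert 116: h=1, h2=3, slot 1 occupied -> index 4.
Insert 123: h=1, h2=4, slot 1 occupied -> index 5.
Insert 529: h=1, h2=2, slot 1 occupied -> index 3.
Insert 284: h=1, h2=3, slots 1,4 occupied -> index 0.
Table: [284, 984, ∅, 529, 116, 123, ∅]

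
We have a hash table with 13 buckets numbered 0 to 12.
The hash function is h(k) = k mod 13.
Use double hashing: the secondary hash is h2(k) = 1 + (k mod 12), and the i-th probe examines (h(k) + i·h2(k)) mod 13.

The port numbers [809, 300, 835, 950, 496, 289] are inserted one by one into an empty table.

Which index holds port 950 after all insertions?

4

809: h=3 → slot 3
300: h=1 → slot 1
835: h=3, h2=8, probe 3,11 → slot 11
950: h=1, h2=3, probe 1,4 → slot 4
496: h=2 → slot 2
289: h=3, h2=2, probe 3,5 → slot 5
Table: [., 300, 496, 809, 950, 289, ., ., ., ., ., 835, .]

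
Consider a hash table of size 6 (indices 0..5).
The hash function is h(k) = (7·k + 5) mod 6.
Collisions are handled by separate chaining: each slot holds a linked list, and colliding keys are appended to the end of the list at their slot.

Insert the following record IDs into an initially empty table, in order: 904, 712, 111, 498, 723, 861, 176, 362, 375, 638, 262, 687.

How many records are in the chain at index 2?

904 → bucket 3
712 → bucket 3 (collision)
111 → bucket 2
498 → bucket 5
723 → bucket 2 (collision)
861 → bucket 2 (collision)
176 → bucket 1
362 → bucket 1 (collision)
375 → bucket 2 (collision)
638 → bucket 1 (collision)
262 → bucket 3 (collision)
687 → bucket 2 (collision)
Final buckets:
0: —
1: 176 -> 362 -> 638
2: 111 -> 723 -> 861 -> 375 -> 687
3: 904 -> 712 -> 262
4: —
5: 498

5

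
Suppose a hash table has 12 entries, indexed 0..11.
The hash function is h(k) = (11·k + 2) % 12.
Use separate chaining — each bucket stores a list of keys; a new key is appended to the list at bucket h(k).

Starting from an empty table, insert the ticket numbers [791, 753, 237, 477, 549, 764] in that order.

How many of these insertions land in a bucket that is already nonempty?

3

Insert 791: h=3, bucket 3 empty -> new chain.
Insert 753: h=5, bucket 5 empty -> new chain.
Insert 237: h=5, bucket 5 nonempty -> append to chain.
Insert 477: h=5, bucket 5 nonempty -> append to chain.
Insert 549: h=5, bucket 5 nonempty -> append to chain.
Insert 764: h=6, bucket 6 empty -> new chain.
Final buckets:
0: ∅
1: ∅
2: ∅
3: 791
4: ∅
5: 753 -> 237 -> 477 -> 549
6: 764
7: ∅
8: ∅
9: ∅
10: ∅
11: ∅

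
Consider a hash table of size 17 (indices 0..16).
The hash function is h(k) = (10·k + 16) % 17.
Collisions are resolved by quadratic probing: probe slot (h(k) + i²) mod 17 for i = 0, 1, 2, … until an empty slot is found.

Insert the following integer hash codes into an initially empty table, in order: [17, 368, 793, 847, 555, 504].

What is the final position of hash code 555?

11

17: h=16 → slot 16
368: h=7 → slot 7
793: h=7, probe 7,8 → slot 8
847: h=3 → slot 3
555: h=7, probe 7,8,11 → slot 11
504: h=7, probe 7,8,11,16,6 → slot 6
Table: [_, _, _, 847, _, _, 504, 368, 793, _, _, 555, _, _, _, _, 17]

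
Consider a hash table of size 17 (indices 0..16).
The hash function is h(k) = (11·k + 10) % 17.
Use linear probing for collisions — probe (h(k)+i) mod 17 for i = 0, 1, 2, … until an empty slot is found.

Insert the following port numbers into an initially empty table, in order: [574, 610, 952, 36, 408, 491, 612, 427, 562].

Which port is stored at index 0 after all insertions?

574

574: h=0 => slot 0
610: h=5 => slot 5
952: h=10 => slot 10
36: h=15 => slot 15
408: h=10, probe 10,11 => slot 11
491: h=5, probe 5,6 => slot 6
612: h=10, probe 10,11,12 => slot 12
427: h=15, probe 15,16 => slot 16
562: h=4 => slot 4
Table: [574, _, _, _, 562, 610, 491, _, _, _, 952, 408, 612, _, _, 36, 427]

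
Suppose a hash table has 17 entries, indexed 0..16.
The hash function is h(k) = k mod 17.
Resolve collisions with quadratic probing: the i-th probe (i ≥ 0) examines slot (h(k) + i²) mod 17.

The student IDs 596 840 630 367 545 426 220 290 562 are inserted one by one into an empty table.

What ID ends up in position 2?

630

596 hashes to 1; slot 1 is free -> place at 1.
840 hashes to 7; slot 7 is free -> place at 7.
630 hashes to 1; 1 taken -> place at 2.
367 hashes to 10; slot 10 is free -> place at 10.
545 hashes to 1; 1,2 taken -> place at 5.
426 hashes to 1; 1,2,5,10 taken -> place at 0.
220 hashes to 16; slot 16 is free -> place at 16.
290 hashes to 1; 1,2,5,10,0 taken -> place at 9.
562 hashes to 1; 1,2,5,10,0,9 taken -> place at 3.
Table: [426, 596, 630, 562, ., 545, ., 840, ., 290, 367, ., ., ., ., ., 220]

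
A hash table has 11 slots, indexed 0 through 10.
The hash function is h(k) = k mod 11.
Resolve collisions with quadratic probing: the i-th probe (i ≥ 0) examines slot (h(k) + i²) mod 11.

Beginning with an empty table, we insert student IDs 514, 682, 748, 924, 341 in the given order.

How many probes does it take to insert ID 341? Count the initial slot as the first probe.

Insert 514: h=8, slot 8 empty -> index 8.
Insert 682: h=0, slot 0 empty -> index 0.
Insert 748: h=0, slot 0 occupied -> index 1.
Insert 924: h=0, slots 0,1 occupied -> index 4.
Insert 341: h=0, slots 0,1,4 occupied -> index 9.
Table: [682, 748, -, -, 924, -, -, -, 514, 341, -]

4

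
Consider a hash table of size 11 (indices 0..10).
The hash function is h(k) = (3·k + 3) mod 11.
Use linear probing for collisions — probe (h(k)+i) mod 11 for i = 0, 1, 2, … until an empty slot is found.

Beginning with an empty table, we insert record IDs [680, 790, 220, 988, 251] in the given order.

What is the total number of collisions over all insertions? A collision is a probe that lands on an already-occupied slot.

680: h=8 -> slot 8
790: h=8, probe 8,9 -> slot 9
220: h=3 -> slot 3
988: h=8, probe 8,9,10 -> slot 10
251: h=8, probe 8,9,10,0 -> slot 0
Table: [251, ., ., 220, ., ., ., ., 680, 790, 988]

6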